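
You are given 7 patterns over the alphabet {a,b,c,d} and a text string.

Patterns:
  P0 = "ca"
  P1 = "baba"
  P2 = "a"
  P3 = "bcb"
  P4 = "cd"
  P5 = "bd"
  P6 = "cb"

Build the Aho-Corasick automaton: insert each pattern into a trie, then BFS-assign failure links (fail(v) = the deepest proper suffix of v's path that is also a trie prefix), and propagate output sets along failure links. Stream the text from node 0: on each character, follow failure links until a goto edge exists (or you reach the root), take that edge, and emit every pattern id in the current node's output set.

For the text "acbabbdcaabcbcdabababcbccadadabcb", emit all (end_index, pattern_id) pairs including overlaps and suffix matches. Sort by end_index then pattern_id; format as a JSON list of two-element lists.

Construct AC machine:
Trie (insert patterns):
  0='ε' goto a→7 b→3 c→1
  1='c' goto a→2 b→12 d→10
  2='ca' goto ·  ←P0
  3='b' goto a→4 c→8 d→11
  4='ba' goto b→5
  5='bab' goto a→6
  6='baba' goto ·  ←P1
  7='a' goto ·  ←P2
  8='bc' goto b→9
  9='bcb' goto ·  ←P3
  10='cd' goto ·  ←P4
  11='bd' goto ·  ←P5
  12='cb' goto ·  ←P6

BFS fail/out derivation:
  n1('c'): parent n0 fail=0; on 'c' 0 → fail=0;  out ∅∪∅=∅
  n3('b'): parent n0 fail=0; on 'b' 0 → fail=0;  out ∅∪∅=∅
  n7('a'): parent n0 fail=0; on 'a' 0 → fail=0;  out {2}∪∅={2}
  n2('ca'): parent n1 fail=0; on 'a' 0 → fail=7;  out {0}∪{2}={0,2}
  n4('ba'): parent n3 fail=0; on 'a' 0 → fail=7;  out ∅∪{2}={2}
  n8('bc'): parent n3 fail=0; on 'c' 0 → fail=1;  out ∅∪∅=∅
  n10('cd'): parent n1 fail=0; on 'd' 0 → fail=0;  out {4}∪∅={4}
  n11('bd'): parent n3 fail=0; on 'd' 0 → fail=0;  out {5}∪∅={5}
  n12('cb'): parent n1 fail=0; on 'b' 0 → fail=3;  out {6}∪∅={6}
  n5('bab'): parent n4 fail=7; on 'b' 7→0 → fail=3;  out ∅∪∅=∅
  n9('bcb'): parent n8 fail=1; on 'b' 1 → fail=12;  out {3}∪{6}={3,6}
  n6('baba'): parent n5 fail=3; on 'a' 3 → fail=4;  out {1}∪{2}={1,2}

Scan:
pos 0 'a': at 7  → match P2@[0:0]
pos 1 'c': at 1 (via fail)
pos 2 'b': at 12  → match P6@[1:2]
pos 3 'a': at 4 (via fail)  → match P2@[3:3]
pos 4 'b': at 5
pos 5 'b': at 3 (via fail)
pos 6 'd': at 11  → match P5@[5:6]
pos 7 'c': at 1 (via fail)
pos 8 'a': at 2  → match P0@[7:8],P2@[8:8]
pos 9 'a': at 7 (via fail)  → match P2@[9:9]
pos 10 'b': at 3 (via fail)
pos 11 'c': at 8
pos 12 'b': at 9  → match P3@[10:12],P6@[11:12]
pos 13 'c': at 8 (via fail)
pos 14 'd': at 10 (via fail)  → match P4@[13:14]
pos 15 'a': at 7 (via fail)  → match P2@[15:15]
pos 16 'b': at 3 (via fail)
pos 17 'a': at 4  → match P2@[17:17]
pos 18 'b': at 5
pos 19 'a': at 6  → match P1@[16:19],P2@[19:19]
pos 20 'b': at 5 (via fail)
pos 21 'c': at 8 (via fail)
pos 22 'b': at 9  → match P3@[20:22],P6@[21:22]
pos 23 'c': at 8 (via fail)
pos 24 'c': at 1 (via fail)
pos 25 'a': at 2  → match P0@[24:25],P2@[25:25]
pos 26 'd': at 0 (via fail)
pos 27 'a': at 7  → match P2@[27:27]
pos 28 'd': at 0 (via fail)
pos 29 'a': at 7  → match P2@[29:29]
pos 30 'b': at 3 (via fail)
pos 31 'c': at 8
pos 32 'b': at 9  → match P3@[30:32],P6@[31:32]

Result: [[0,2],[2,6],[3,2],[6,5],[8,0],[8,2],[9,2],[12,3],[12,6],[14,4],[15,2],[17,2],[19,1],[19,2],[22,3],[22,6],[25,0],[25,2],[27,2],[29,2],[32,3],[32,6]]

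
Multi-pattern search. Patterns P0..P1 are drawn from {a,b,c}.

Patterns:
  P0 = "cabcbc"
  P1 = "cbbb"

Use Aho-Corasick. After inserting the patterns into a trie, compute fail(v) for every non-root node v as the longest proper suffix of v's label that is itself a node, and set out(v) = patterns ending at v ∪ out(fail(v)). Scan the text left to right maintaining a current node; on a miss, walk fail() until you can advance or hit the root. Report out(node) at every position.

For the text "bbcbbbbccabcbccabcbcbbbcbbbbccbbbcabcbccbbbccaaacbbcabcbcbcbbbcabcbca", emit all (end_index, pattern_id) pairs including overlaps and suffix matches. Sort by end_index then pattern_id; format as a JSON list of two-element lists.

Build automaton:
Trie nodes:
  n0 'ε': c→1
  n1 'c': a→2 b→7
  n2 'ca': b→3
  n3 'cab': c→4
  n4 'cabc': b→5
  n5 'cabcb': c→6
  n6 'cabcbc': ·  [P0 ends]
  n7 'cb': b→8
  n8 'cbb': b→9
  n9 'cbbb': ·  [P1 ends]

BFS fail/out derivation:
  fail(1) 'c': from fail(0)=0 chase 'c': 0 ⇒ 0;  out=∅∪out(0)=∅
  fail(2) 'ca': from fail(1)=0 chase 'a': 0 ⇒ 0;  out=∅∪out(0)=∅
  fail(7) 'cb': from fail(1)=0 chase 'b': 0 ⇒ 0;  out=∅∪out(0)=∅
  fail(3) 'cab': from fail(2)=0 chase 'b': 0 ⇒ 0;  out=∅∪out(0)=∅
  fail(8) 'cbb': from fail(7)=0 chase 'b': 0 ⇒ 0;  out=∅∪out(0)=∅
  fail(4) 'cabc': from fail(3)=0 chase 'c': 0 ⇒ 1;  out=∅∪out(1)=∅
  fail(9) 'cbbb': from fail(8)=0 chase 'b': 0 ⇒ 0;  out={1}∪out(0)={1}
  fail(5) 'cabcb': from fail(4)=1 chase 'b': 1 ⇒ 7;  out=∅∪out(7)=∅
  fail(6) 'cabcbc': from fail(5)=7 chase 'c': 7→0 ⇒ 1;  out={0}∪out(1)={0}

Run:
pos 0 'b': at 0
pos 1 'b': at 0
pos 2 'c': at 1
pos 3 'b': at 7
pos 4 'b': at 8
pos 5 'b': at 9  ** P1@[2:5]
pos 6 'b': at 0 ·f
pos 7 'c': at 1
pos 8 'c': at 1 ·f
pos 9 'a': at 2
pos 10 'b': at 3
pos 11 'c': at 4
pos 12 'b': at 5
pos 13 'c': at 6  ** P0@[8:13]
pos 14 'c': at 1 ·f
pos 15 'a': at 2
pos 16 'b': at 3
pos 17 'c': at 4
pos 18 'b': at 5
pos 19 'c': at 6  ** P0@[14:19]
pos 20 'b': at 7 ·f
pos 21 'b': at 8
pos 22 'b': at 9  ** P1@[19:22]
pos 23 'c': at 1 ·f
pos 24 'b': at 7
pos 25 'b': at 8
pos 26 'b': at 9  ** P1@[23:26]
pos 27 'b': at 0 ·f
pos 28 'c': at 1
pos 29 'c': at 1 ·f
pos 30 'b': at 7
pos 31 'b': at 8
pos 32 'b': at 9  ** P1@[29:32]
pos 33 'c': at 1 ·f
pos 34 'a': at 2
pos 35 'b': at 3
pos 36 'c': at 4
pos 37 'b': at 5
pos 38 'c': at 6  ** P0@[33:38]
pos 39 'c': at 1 ·f
pos 40 'b': at 7
pos 41 'b': at 8
pos 42 'b': at 9  ** P1@[39:42]
pos 43 'c': at 1 ·f
pos 44 'c': at 1 ·f
pos 45 'a': at 2
pos 46 'a': at 0 ·f
pos 47 'a': at 0
pos 48 'c': at 1
pos 49 'b': at 7
pos 50 'b': at 8
pos 51 'c': at 1 ·f
pos 52 'a': at 2
pos 53 'b': at 3
pos 54 'c': at 4
pos 55 'b': at 5
pos 56 'c': at 6  ** P0@[51:56]
pos 57 'b': at 7 ·f
pos 58 'c': at 1 ·f
pos 59 'b': at 7
pos 60 'b': at 8
pos 61 'b': at 9  ** P1@[58:61]
pos 62 'c': at 1 ·f
pos 63 'a': at 2
pos 64 'b': at 3
pos 65 'c': at 4
pos 66 'b': at 5
pos 67 'c': at 6  ** P0@[62:67]
pos 68 'a': at 2 ·f

Matches: [[5,1],[13,0],[19,0],[22,1],[26,1],[32,1],[38,0],[42,1],[56,0],[61,1],[67,0]]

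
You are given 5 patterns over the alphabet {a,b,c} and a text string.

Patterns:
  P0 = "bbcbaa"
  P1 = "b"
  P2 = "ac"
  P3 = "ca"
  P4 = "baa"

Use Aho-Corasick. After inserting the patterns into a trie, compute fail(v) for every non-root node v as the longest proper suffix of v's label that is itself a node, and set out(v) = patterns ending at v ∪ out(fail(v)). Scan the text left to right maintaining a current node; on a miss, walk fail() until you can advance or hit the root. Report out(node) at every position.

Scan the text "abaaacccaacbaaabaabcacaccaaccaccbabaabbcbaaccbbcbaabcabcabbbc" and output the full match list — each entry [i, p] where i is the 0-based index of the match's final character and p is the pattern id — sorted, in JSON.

Build automaton:
Trie nodes:
  n0 'ε': a→7 b→1 c→9
  n1 'b': a→11 b→2  [P1 ends]
  n2 'bb': c→3
  n3 'bbc': b→4
  n4 'bbcb': a→5
  n5 'bbcba': a→6
  n6 'bbcbaa': ·  [P0 ends]
  n7 'a': c→8
  n8 'ac': ·  [P2 ends]
  n9 'c': a→10
  n10 'ca': ·  [P3 ends]
  n11 'ba': a→12
  n12 'baa': ·  [P4 ends]

BFS fail/out derivation:
  fail(1) 'b': from fail(0)=0 chase 'b': 0 ⇒ 0;  out={1}∪out(0)={1}
  fail(7) 'a': from fail(0)=0 chase 'a': 0 ⇒ 0;  out=∅∪out(0)=∅
  fail(9) 'c': from fail(0)=0 chase 'c': 0 ⇒ 0;  out=∅∪out(0)=∅
  fail(2) 'bb': from fail(1)=0 chase 'b': 0 ⇒ 1;  out=∅∪out(1)={1}
  fail(8) 'ac': from fail(7)=0 chase 'c': 0 ⇒ 9;  out={2}∪out(9)={2}
  fail(10) 'ca': from fail(9)=0 chase 'a': 0 ⇒ 7;  out={3}∪out(7)={3}
  fail(11) 'ba': from fail(1)=0 chase 'a': 0 ⇒ 7;  out=∅∪out(7)=∅
  fail(3) 'bbc': from fail(2)=1 chase 'c': 1→0 ⇒ 9;  out=∅∪out(9)=∅
  fail(12) 'baa': from fail(11)=7 chase 'a': 7→0 ⇒ 7;  out={4}∪out(7)={4}
  fail(4) 'bbcb': from fail(3)=9 chase 'b': 9→0 ⇒ 1;  out=∅∪out(1)={1}
  fail(5) 'bbcba': from fail(4)=1 chase 'a': 1 ⇒ 11;  out=∅∪out(11)=∅
  fail(6) 'bbcbaa': from fail(5)=11 chase 'a': 11 ⇒ 12;  out={0}∪out(12)={0,4}

Scan:
pos 0 'a': at 7
pos 1 'b': at 1 (via fail)  ** P1@[1:1]
pos 2 'a': at 11
pos 3 'a': at 12  ** P4@[1:3]
pos 4 'a': at 7 (via fail)
pos 5 'c': at 8  ** P2@[4:5]
pos 6 'c': at 9 (via fail)
pos 7 'c': at 9 (via fail)
pos 8 'a': at 10  ** P3@[7:8]
pos 9 'a': at 7 (via fail)
pos 10 'c': at 8  ** P2@[9:10]
pos 11 'b': at 1 (via fail)  ** P1@[11:11]
pos 12 'a': at 11
pos 13 'a': at 12  ** P4@[11:13]
pos 14 'a': at 7 (via fail)
pos 15 'b': at 1 (via fail)  ** P1@[15:15]
pos 16 'a': at 11
pos 17 'a': at 12  ** P4@[15:17]
pos 18 'b': at 1 (via fail)  ** P1@[18:18]
pos 19 'c': at 9 (via fail)
pos 20 'a': at 10  ** P3@[19:20]
pos 21 'c': at 8 (via fail)  ** P2@[20:21]
pos 22 'a': at 10 (via fail)  ** P3@[21:22]
pos 23 'c': at 8 (via fail)  ** P2@[22:23]
pos 24 'c': at 9 (via fail)
pos 25 'a': at 10  ** P3@[24:25]
pos 26 'a': at 7 (via fail)
pos 27 'c': at 8  ** P2@[26:27]
pos 28 'c': at 9 (via fail)
pos 29 'a': at 10  ** P3@[28:29]
pos 30 'c': at 8 (via fail)  ** P2@[29:30]
pos 31 'c': at 9 (via fail)
pos 32 'b': at 1 (via fail)  ** P1@[32:32]
pos 33 'a': at 11
pos 34 'b': at 1 (via fail)  ** P1@[34:34]
pos 35 'a': at 11
pos 36 'a': at 12  ** P4@[34:36]
pos 37 'b': at 1 (via fail)  ** P1@[37:37]
pos 38 'b': at 2  ** P1@[38:38]
pos 39 'c': at 3
pos 40 'b': at 4  ** P1@[40:40]
pos 41 'a': at 5
pos 42 'a': at 6  ** P0@[37:42],P4@[40:42]
pos 43 'c': at 8 (via fail)  ** P2@[42:43]
pos 44 'c': at 9 (via fail)
pos 45 'b': at 1 (via fail)  ** P1@[45:45]
pos 46 'b': at 2  ** P1@[46:46]
pos 47 'c': at 3
pos 48 'b': at 4  ** P1@[48:48]
pos 49 'a': at 5
pos 50 'a': at 6  ** P0@[45:50],P4@[48:50]
pos 51 'b': at 1 (via fail)  ** P1@[51:51]
pos 52 'c': at 9 (via fail)
pos 53 'a': at 10  ** P3@[52:53]
pos 54 'b': at 1 (via fail)  ** P1@[54:54]
pos 55 'c': at 9 (via fail)
pos 56 'a': at 10  ** P3@[55:56]
pos 57 'b': at 1 (via fail)  ** P1@[57:57]
pos 58 'b': at 2  ** P1@[58:58]
pos 59 'b': at 2 (via fail)  ** P1@[59:59]
pos 60 'c': at 3

Result: [[1,1],[3,4],[5,2],[8,3],[10,2],[11,1],[13,4],[15,1],[17,4],[18,1],[20,3],[21,2],[22,3],[23,2],[25,3],[27,2],[29,3],[30,2],[32,1],[34,1],[36,4],[37,1],[38,1],[40,1],[42,0],[42,4],[43,2],[45,1],[46,1],[48,1],[50,0],[50,4],[51,1],[53,3],[54,1],[56,3],[57,1],[58,1],[59,1]]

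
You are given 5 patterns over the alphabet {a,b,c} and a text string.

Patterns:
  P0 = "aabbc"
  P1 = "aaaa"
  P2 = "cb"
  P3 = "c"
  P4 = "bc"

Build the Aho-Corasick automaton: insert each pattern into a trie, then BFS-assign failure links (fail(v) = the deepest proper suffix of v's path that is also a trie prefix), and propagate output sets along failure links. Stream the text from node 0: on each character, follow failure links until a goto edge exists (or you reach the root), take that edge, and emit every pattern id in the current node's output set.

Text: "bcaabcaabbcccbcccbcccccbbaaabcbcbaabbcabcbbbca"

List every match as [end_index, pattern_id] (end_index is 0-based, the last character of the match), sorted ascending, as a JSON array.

Construct AC machine:
Trie nodes:
  n0 'ε': a→1 b→10 c→8
  n1 'a': a→2
  n2 'aa': a→6 b→3
  n3 'aab': b→4
  n4 'aabb': c→5
  n5 'aabbc': ·  ←P0
  n6 'aaa': a→7
  n7 'aaaa': ·  ←P1
  n8 'c': b→9  ←P3
  n9 'cb': ·  ←P2
  n10 'b': c→11
  n11 'bc': ·  ←P4

BFS fail/out derivation:
  fail(1) 'a': from fail(0)=0 chase 'a': 0 ⇒ 0;  out=∅∪out(0)=∅
  fail(8) 'c': from fail(0)=0 chase 'c': 0 ⇒ 0;  out={3}∪out(0)={3}
  fail(10) 'b': from fail(0)=0 chase 'b': 0 ⇒ 0;  out=∅∪out(0)=∅
  fail(2) 'aa': from fail(1)=0 chase 'a': 0 ⇒ 1;  out=∅∪out(1)=∅
  fail(9) 'cb': from fail(8)=0 chase 'b': 0 ⇒ 10;  out={2}∪out(10)={2}
  fail(11) 'bc': from fail(10)=0 chase 'c': 0 ⇒ 8;  out={4}∪out(8)={3,4}
  fail(3) 'aab': from fail(2)=1 chase 'b': 1→0 ⇒ 10;  out=∅∪out(10)=∅
  fail(6) 'aaa': from fail(2)=1 chase 'a': 1 ⇒ 2;  out=∅∪out(2)=∅
  fail(4) 'aabb': from fail(3)=10 chase 'b': 10→0 ⇒ 10;  out=∅∪out(10)=∅
  fail(7) 'aaaa': from fail(6)=2 chase 'a': 2 ⇒ 6;  out={1}∪out(6)={1}
  fail(5) 'aabbc': from fail(4)=10 chase 'c': 10 ⇒ 11;  out={0}∪out(11)={0,3,4}

Text stream:
[0] read 'b'  n0⇒n10
[1] read 'c'  n10⇒n11  ** P3@[1:1],P4@[0:1]
[2] read 'a'  n11⇒n1 (fail-walked)
[3] read 'a'  n1⇒n2
[4] read 'b'  n2⇒n3
[5] read 'c'  n3⇒n11 (fail-walked)  ** P3@[5:5],P4@[4:5]
[6] read 'a'  n11⇒n1 (fail-walked)
[7] read 'a'  n1⇒n2
[8] read 'b'  n2⇒n3
[9] read 'b'  n3⇒n4
[10] read 'c'  n4⇒n5  ** P0@[6:10],P3@[10:10],P4@[9:10]
[11] read 'c'  n5⇒n8 (fail-walked)  ** P3@[11:11]
[12] read 'c'  n8⇒n8 (fail-walked)  ** P3@[12:12]
[13] read 'b'  n8⇒n9  ** P2@[12:13]
[14] read 'c'  n9⇒n11 (fail-walked)  ** P3@[14:14],P4@[13:14]
[15] read 'c'  n11⇒n8 (fail-walked)  ** P3@[15:15]
[16] read 'c'  n8⇒n8 (fail-walked)  ** P3@[16:16]
[17] read 'b'  n8⇒n9  ** P2@[16:17]
[18] read 'c'  n9⇒n11 (fail-walked)  ** P3@[18:18],P4@[17:18]
[19] read 'c'  n11⇒n8 (fail-walked)  ** P3@[19:19]
[20] read 'c'  n8⇒n8 (fail-walked)  ** P3@[20:20]
[21] read 'c'  n8⇒n8 (fail-walked)  ** P3@[21:21]
[22] read 'c'  n8⇒n8 (fail-walked)  ** P3@[22:22]
[23] read 'b'  n8⇒n9  ** P2@[22:23]
[24] read 'b'  n9⇒n10 (fail-walked)
[25] read 'a'  n10⇒n1 (fail-walked)
[26] read 'a'  n1⇒n2
[27] read 'a'  n2⇒n6
[28] read 'b'  n6⇒n3 (fail-walked)
[29] read 'c'  n3⇒n11 (fail-walked)  ** P3@[29:29],P4@[28:29]
[30] read 'b'  n11⇒n9 (fail-walked)  ** P2@[29:30]
[31] read 'c'  n9⇒n11 (fail-walked)  ** P3@[31:31],P4@[30:31]
[32] read 'b'  n11⇒n9 (fail-walked)  ** P2@[31:32]
[33] read 'a'  n9⇒n1 (fail-walked)
[34] read 'a'  n1⇒n2
[35] read 'b'  n2⇒n3
[36] read 'b'  n3⇒n4
[37] read 'c'  n4⇒n5  ** P0@[33:37],P3@[37:37],P4@[36:37]
[38] read 'a'  n5⇒n1 (fail-walked)
[39] read 'b'  n1⇒n10 (fail-walked)
[40] read 'c'  n10⇒n11  ** P3@[40:40],P4@[39:40]
[41] read 'b'  n11⇒n9 (fail-walked)  ** P2@[40:41]
[42] read 'b'  n9⇒n10 (fail-walked)
[43] read 'b'  n10⇒n10 (fail-walked)
[44] read 'c'  n10⇒n11  ** P3@[44:44],P4@[43:44]
[45] read 'a'  n11⇒n1 (fail-walked)

All matches (sorted): [[1,3],[1,4],[5,3],[5,4],[10,0],[10,3],[10,4],[11,3],[12,3],[13,2],[14,3],[14,4],[15,3],[16,3],[17,2],[18,3],[18,4],[19,3],[20,3],[21,3],[22,3],[23,2],[29,3],[29,4],[30,2],[31,3],[31,4],[32,2],[37,0],[37,3],[37,4],[40,3],[40,4],[41,2],[44,3],[44,4]]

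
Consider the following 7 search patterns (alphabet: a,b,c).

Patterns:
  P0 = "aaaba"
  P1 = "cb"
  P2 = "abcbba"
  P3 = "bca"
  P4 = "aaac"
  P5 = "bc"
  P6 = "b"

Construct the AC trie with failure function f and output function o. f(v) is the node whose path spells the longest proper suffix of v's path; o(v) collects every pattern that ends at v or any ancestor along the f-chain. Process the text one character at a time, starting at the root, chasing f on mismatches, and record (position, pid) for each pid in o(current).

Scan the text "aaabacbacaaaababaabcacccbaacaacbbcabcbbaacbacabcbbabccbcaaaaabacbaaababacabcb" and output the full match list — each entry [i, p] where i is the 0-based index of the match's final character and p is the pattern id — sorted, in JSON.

Build:
Trie (insert patterns):
  0='ε' goto a→1 b→13 c→6
  1='a' goto a→2 b→8
  2='aa' goto a→3
  3='aaa' goto b→4 c→16
  4='aaab' goto a→5
  5='aaaba' goto ·  [P0 ends]
  6='c' goto b→7
  7='cb' goto ·  [P1 ends]
  8='ab' goto c→9
  9='abc' goto b→10
  10='abcb' goto b→11
  11='abcbb' goto a→12
  12='abcbba' goto ·  [P2 ends]
  13='b' goto c→14  [P6 ends]
  14='bc' goto a→15  [P5 ends]
  15='bca' goto ·  [P3 ends]
  16='aaac' goto ·  [P4 ends]

Failure links (BFS by depth):
  fail(1) 'a': from fail(0)=0 chase 'a': 0 ⇒ 0;  out=∅∪out(0)=∅
  fail(6) 'c': from fail(0)=0 chase 'c': 0 ⇒ 0;  out=∅∪out(0)=∅
  fail(13) 'b': from fail(0)=0 chase 'b': 0 ⇒ 0;  out={6}∪out(0)={6}
  fail(2) 'aa': from fail(1)=0 chase 'a': 0 ⇒ 1;  out=∅∪out(1)=∅
  fail(7) 'cb': from fail(6)=0 chase 'b': 0 ⇒ 13;  out={1}∪out(13)={1,6}
  fail(8) 'ab': from fail(1)=0 chase 'b': 0 ⇒ 13;  out=∅∪out(13)={6}
  fail(14) 'bc': from fail(13)=0 chase 'c': 0 ⇒ 6;  out={5}∪out(6)={5}
  fail(3) 'aaa': from fail(2)=1 chase 'a': 1 ⇒ 2;  out=∅∪out(2)=∅
  fail(9) 'abc': from fail(8)=13 chase 'c': 13 ⇒ 14;  out=∅∪out(14)={5}
  fail(15) 'bca': from fail(14)=6 chase 'a': 6→0 ⇒ 1;  out={3}∪out(1)={3}
  fail(4) 'aaab': from fail(3)=2 chase 'b': 2→1 ⇒ 8;  out=∅∪out(8)={6}
  fail(10) 'abcb': from fail(9)=14 chase 'b': 14→6 ⇒ 7;  out=∅∪out(7)={1,6}
  fail(16) 'aaac': from fail(3)=2 chase 'c': 2→1→0 ⇒ 6;  out={4}∪out(6)={4}
  fail(5) 'aaaba': from fail(4)=8 chase 'a': 8→13→0 ⇒ 1;  out={0}∪out(1)={0}
  fail(11) 'abcbb': from fail(10)=7 chase 'b': 7→13→0 ⇒ 13;  out=∅∪out(13)={6}
  fail(12) 'abcbba': from fail(11)=13 chase 'a': 13→0 ⇒ 1;  out={2}∪out(1)={2}

Scan:
pos 0 'a': at 1
pos 1 'a': at 2
pos 2 'a': at 3
pos 3 'b': at 4  emit P6@[3:3]
pos 4 'a': at 5  emit P0@[0:4]
pos 5 'c': at 6 ·f
pos 6 'b': at 7  emit P1@[5:6],P6@[6:6]
pos 7 'a': at 1 ·f
pos 8 'c': at 6 ·f
pos 9 'a': at 1 ·f
pos 10 'a': at 2
pos 11 'a': at 3
pos 12 'a': at 3 ·f
pos 13 'b': at 4  emit P6@[13:13]
pos 14 'a': at 5  emit P0@[10:14]
pos 15 'b': at 8 ·f  emit P6@[15:15]
pos 16 'a': at 1 ·f
pos 17 'a': at 2
pos 18 'b': at 8 ·f  emit P6@[18:18]
pos 19 'c': at 9  emit P5@[18:19]
pos 20 'a': at 15 ·f  emit P3@[18:20]
pos 21 'c': at 6 ·f
pos 22 'c': at 6 ·f
pos 23 'c': at 6 ·f
pos 24 'b': at 7  emit P1@[23:24],P6@[24:24]
pos 25 'a': at 1 ·f
pos 26 'a': at 2
pos 27 'c': at 6 ·f
pos 28 'a': at 1 ·f
pos 29 'a': at 2
pos 30 'c': at 6 ·f
pos 31 'b': at 7  emit P1@[30:31],P6@[31:31]
pos 32 'b': at 13 ·f  emit P6@[32:32]
pos 33 'c': at 14  emit P5@[32:33]
pos 34 'a': at 15  emit P3@[32:34]
pos 35 'b': at 8 ·f  emit P6@[35:35]
pos 36 'c': at 9  emit P5@[35:36]
pos 37 'b': at 10  emit P1@[36:37],P6@[37:37]
pos 38 'b': at 11  emit P6@[38:38]
pos 39 'a': at 12  emit P2@[34:39]
pos 40 'a': at 2 ·f
pos 41 'c': at 6 ·f
pos 42 'b': at 7  emit P1@[41:42],P6@[42:42]
pos 43 'a': at 1 ·f
pos 44 'c': at 6 ·f
pos 45 'a': at 1 ·f
pos 46 'b': at 8  emit P6@[46:46]
pos 47 'c': at 9  emit P5@[46:47]
pos 48 'b': at 10  emit P1@[47:48],P6@[48:48]
pos 49 'b': at 11  emit P6@[49:49]
pos 50 'a': at 12  emit P2@[45:50]
pos 51 'b': at 8 ·f  emit P6@[51:51]
pos 52 'c': at 9  emit P5@[51:52]
pos 53 'c': at 6 ·f
pos 54 'b': at 7  emit P1@[53:54],P6@[54:54]
pos 55 'c': at 14 ·f  emit P5@[54:55]
pos 56 'a': at 15  emit P3@[54:56]
pos 57 'a': at 2 ·f
pos 58 'a': at 3
pos 59 'a': at 3 ·f
pos 60 'a': at 3 ·f
pos 61 'b': at 4  emit P6@[61:61]
pos 62 'a': at 5  emit P0@[58:62]
pos 63 'c': at 6 ·f
pos 64 'b': at 7  emit P1@[63:64],P6@[64:64]
pos 65 'a': at 1 ·f
pos 66 'a': at 2
pos 67 'a': at 3
pos 68 'b': at 4  emit P6@[68:68]
pos 69 'a': at 5  emit P0@[65:69]
pos 70 'b': at 8 ·f  emit P6@[70:70]
pos 71 'a': at 1 ·f
pos 72 'c': at 6 ·f
pos 73 'a': at 1 ·f
pos 74 'b': at 8  emit P6@[74:74]
pos 75 'c': at 9  emit P5@[74:75]
pos 76 'b': at 10  emit P1@[75:76],P6@[76:76]

Result: [[3,6],[4,0],[6,1],[6,6],[13,6],[14,0],[15,6],[18,6],[19,5],[20,3],[24,1],[24,6],[31,1],[31,6],[32,6],[33,5],[34,3],[35,6],[36,5],[37,1],[37,6],[38,6],[39,2],[42,1],[42,6],[46,6],[47,5],[48,1],[48,6],[49,6],[50,2],[51,6],[52,5],[54,1],[54,6],[55,5],[56,3],[61,6],[62,0],[64,1],[64,6],[68,6],[69,0],[70,6],[74,6],[75,5],[76,1],[76,6]]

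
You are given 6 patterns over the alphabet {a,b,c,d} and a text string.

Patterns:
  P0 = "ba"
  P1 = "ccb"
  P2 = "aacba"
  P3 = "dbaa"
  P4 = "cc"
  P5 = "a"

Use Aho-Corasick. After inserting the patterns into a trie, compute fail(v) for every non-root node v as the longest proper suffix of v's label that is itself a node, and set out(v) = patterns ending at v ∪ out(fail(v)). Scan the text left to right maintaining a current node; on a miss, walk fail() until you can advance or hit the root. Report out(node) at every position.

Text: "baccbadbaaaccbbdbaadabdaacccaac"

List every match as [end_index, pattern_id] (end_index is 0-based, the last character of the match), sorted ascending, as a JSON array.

Build:
Trie nodes:
  n0 'ε': a→6 b→1 c→3 d→11
  n1 'b': a→2
  n2 'ba': ·  ←P0
  n3 'c': c→4
  n4 'cc': b→5  ←P4
  n5 'ccb': ·  ←P1
  n6 'a': a→7  ←P5
  n7 'aa': c→8
  n8 'aac': b→9
  n9 'aacb': a→10
  n10 'aacba': ·  ←P2
  n11 'd': b→12
  n12 'db': a→13
  n13 'dba': a→14
  n14 'dbaa': ·  ←P3

BFS fail/out derivation:
  fail(1) 'b': from fail(0)=0 chase 'b': 0 ⇒ 0;  out=∅∪out(0)=∅
  fail(3) 'c': from fail(0)=0 chase 'c': 0 ⇒ 0;  out=∅∪out(0)=∅
  fail(6) 'a': from fail(0)=0 chase 'a': 0 ⇒ 0;  out={5}∪out(0)={5}
  fail(11) 'd': from fail(0)=0 chase 'd': 0 ⇒ 0;  out=∅∪out(0)=∅
  fail(2) 'ba': from fail(1)=0 chase 'a': 0 ⇒ 6;  out={0}∪out(6)={0,5}
  fail(4) 'cc': from fail(3)=0 chase 'c': 0 ⇒ 3;  out={4}∪out(3)={4}
  fail(7) 'aa': from fail(6)=0 chase 'a': 0 ⇒ 6;  out=∅∪out(6)={5}
  fail(12) 'db': from fail(11)=0 chase 'b': 0 ⇒ 1;  out=∅∪out(1)=∅
  fail(5) 'ccb': from fail(4)=3 chase 'b': 3→0 ⇒ 1;  out={1}∪out(1)={1}
  fail(8) 'aac': from fail(7)=6 chase 'c': 6→0 ⇒ 3;  out=∅∪out(3)=∅
  fail(13) 'dba': from fail(12)=1 chase 'a': 1 ⇒ 2;  out=∅∪out(2)={0,5}
  fail(9) 'aacb': from fail(8)=3 chase 'b': 3→0 ⇒ 1;  out=∅∪out(1)=∅
  fail(14) 'dbaa': from fail(13)=2 chase 'a': 2→6 ⇒ 7;  out={3}∪out(7)={3,5}
  fail(10) 'aacba': from fail(9)=1 chase 'a': 1 ⇒ 2;  out={2}∪out(2)={0,2,5}

Text stream:
[0] read 'b'  n0⇒n1
[1] read 'a'  n1⇒n2  ** P0@[0:1],P5@[1:1]
[2] read 'c'  n2⇒n3 (fail-walked)
[3] read 'c'  n3⇒n4  ** P4@[2:3]
[4] read 'b'  n4⇒n5  ** P1@[2:4]
[5] read 'a'  n5⇒n2 (fail-walked)  ** P0@[4:5],P5@[5:5]
[6] read 'd'  n2⇒n11 (fail-walked)
[7] read 'b'  n11⇒n12
[8] read 'a'  n12⇒n13  ** P0@[7:8],P5@[8:8]
[9] read 'a'  n13⇒n14  ** P3@[6:9],P5@[9:9]
[10] read 'a'  n14⇒n7 (fail-walked)  ** P5@[10:10]
[11] read 'c'  n7⇒n8
[12] read 'c'  n8⇒n4 (fail-walked)  ** P4@[11:12]
[13] read 'b'  n4⇒n5  ** P1@[11:13]
[14] read 'b'  n5⇒n1 (fail-walked)
[15] read 'd'  n1⇒n11 (fail-walked)
[16] read 'b'  n11⇒n12
[17] read 'a'  n12⇒n13  ** P0@[16:17],P5@[17:17]
[18] read 'a'  n13⇒n14  ** P3@[15:18],P5@[18:18]
[19] read 'd'  n14⇒n11 (fail-walked)
[20] read 'a'  n11⇒n6 (fail-walked)  ** P5@[20:20]
[21] read 'b'  n6⇒n1 (fail-walked)
[22] read 'd'  n1⇒n11 (fail-walked)
[23] read 'a'  n11⇒n6 (fail-walked)  ** P5@[23:23]
[24] read 'a'  n6⇒n7  ** P5@[24:24]
[25] read 'c'  n7⇒n8
[26] read 'c'  n8⇒n4 (fail-walked)  ** P4@[25:26]
[27] read 'c'  n4⇒n4 (fail-walked)  ** P4@[26:27]
[28] read 'a'  n4⇒n6 (fail-walked)  ** P5@[28:28]
[29] read 'a'  n6⇒n7  ** P5@[29:29]
[30] read 'c'  n7⇒n8

Result: [[1,0],[1,5],[3,4],[4,1],[5,0],[5,5],[8,0],[8,5],[9,3],[9,5],[10,5],[12,4],[13,1],[17,0],[17,5],[18,3],[18,5],[20,5],[23,5],[24,5],[26,4],[27,4],[28,5],[29,5]]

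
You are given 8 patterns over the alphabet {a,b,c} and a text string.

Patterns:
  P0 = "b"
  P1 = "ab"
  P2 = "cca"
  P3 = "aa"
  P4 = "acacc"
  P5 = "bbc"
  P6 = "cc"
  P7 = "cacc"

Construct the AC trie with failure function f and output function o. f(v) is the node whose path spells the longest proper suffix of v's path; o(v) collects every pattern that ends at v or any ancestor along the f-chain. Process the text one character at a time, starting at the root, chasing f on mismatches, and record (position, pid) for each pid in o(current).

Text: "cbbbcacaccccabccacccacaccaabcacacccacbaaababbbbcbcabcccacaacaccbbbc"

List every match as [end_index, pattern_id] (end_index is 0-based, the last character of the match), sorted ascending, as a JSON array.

Build automaton:
Trie (insert patterns):
  0='ε' goto a→2 b→1 c→4
  1='b' goto b→12  [P0 ends]
  2='a' goto a→7 b→3 c→8
  3='ab' goto ·  [P1 ends]
  4='c' goto a→14 c→5
  5='cc' goto a→6  [P6 ends]
  6='cca' goto ·  [P2 ends]
  7='aa' goto ·  [P3 ends]
  8='ac' goto a→9
  9='aca' goto c→10
  10='acac' goto c→11
  11='acacc' goto ·  [P4 ends]
  12='bb' goto c→13
  13='bbc' goto ·  [P5 ends]
  14='ca' goto c→15
  15='cac' goto c→16
  16='cacc' goto ·  [P7 ends]

Failure links (BFS by depth):
  n1('b'): parent n0 fail=0; on 'b' 0 → fail=0;  out {0}∪∅={0}
  n2('a'): parent n0 fail=0; on 'a' 0 → fail=0;  out ∅∪∅=∅
  n4('c'): parent n0 fail=0; on 'c' 0 → fail=0;  out ∅∪∅=∅
  n3('ab'): parent n2 fail=0; on 'b' 0 → fail=1;  out {1}∪{0}={0,1}
  n5('cc'): parent n4 fail=0; on 'c' 0 → fail=4;  out {6}∪∅={6}
  n7('aa'): parent n2 fail=0; on 'a' 0 → fail=2;  out {3}∪∅={3}
  n8('ac'): parent n2 fail=0; on 'c' 0 → fail=4;  out ∅∪∅=∅
  n12('bb'): parent n1 fail=0; on 'b' 0 → fail=1;  out ∅∪{0}={0}
  n14('ca'): parent n4 fail=0; on 'a' 0 → fail=2;  out ∅∪∅=∅
  n6('cca'): parent n5 fail=4; on 'a' 4 → fail=14;  out {2}∪∅={2}
  n9('aca'): parent n8 fail=4; on 'a' 4 → fail=14;  out ∅∪∅=∅
  n13('bbc'): parent n12 fail=1; on 'c' 1→0 → fail=4;  out {5}∪∅={5}
  n15('cac'): parent n14 fail=2; on 'c' 2 → fail=8;  out ∅∪∅=∅
  n10('acac'): parent n9 fail=14; on 'c' 14 → fail=15;  out ∅∪∅=∅
  n16('cacc'): parent n15 fail=8; on 'c' 8→4 → fail=5;  out {7}∪{6}={6,7}
  n11('acacc'): parent n10 fail=15; on 'c' 15 → fail=16;  out {4}∪{6,7}={4,6,7}

Run:
i=0 'c': node 0→4
i=1 'b': node 4→1 (via fail)  → match P0@[1:1]
i=2 'b': node 1→12  → match P0@[2:2]
i=3 'b': node 12→12 (via fail)  → match P0@[3:3]
i=4 'c': node 12→13  → match P5@[2:4]
i=5 'a': node 13→14 (via fail)
i=6 'c': node 14→15
i=7 'a': node 15→9 (via fail)
i=8 'c': node 9→10
i=9 'c': node 10→11  → match P4@[5:9],P6@[8:9],P7@[6:9]
i=10 'c': node 11→5 (via fail)  → match P6@[9:10]
i=11 'c': node 5→5 (via fail)  → match P6@[10:11]
i=12 'a': node 5→6  → match P2@[10:12]
i=13 'b': node 6→3 (via fail)  → match P0@[13:13],P1@[12:13]
i=14 'c': node 3→4 (via fail)
i=15 'c': node 4→5  → match P6@[14:15]
i=16 'a': node 5→6  → match P2@[14:16]
i=17 'c': node 6→15 (via fail)
i=18 'c': node 15→16  → match P6@[17:18],P7@[15:18]
i=19 'c': node 16→5 (via fail)  → match P6@[18:19]
i=20 'a': node 5→6  → match P2@[18:20]
i=21 'c': node 6→15 (via fail)
i=22 'a': node 15→9 (via fail)
i=23 'c': node 9→10
i=24 'c': node 10→11  → match P4@[20:24],P6@[23:24],P7@[21:24]
i=25 'a': node 11→6 (via fail)  → match P2@[23:25]
i=26 'a': node 6→7 (via fail)  → match P3@[25:26]
i=27 'b': node 7→3 (via fail)  → match P0@[27:27],P1@[26:27]
i=28 'c': node 3→4 (via fail)
i=29 'a': node 4→14
i=30 'c': node 14→15
i=31 'a': node 15→9 (via fail)
i=32 'c': node 9→10
i=33 'c': node 10→11  → match P4@[29:33],P6@[32:33],P7@[30:33]
i=34 'c': node 11→5 (via fail)  → match P6@[33:34]
i=35 'a': node 5→6  → match P2@[33:35]
i=36 'c': node 6→15 (via fail)
i=37 'b': node 15→1 (via fail)  → match P0@[37:37]
i=38 'a': node 1→2 (via fail)
i=39 'a': node 2→7  → match P3@[38:39]
i=40 'a': node 7→7 (via fail)  → match P3@[39:40]
i=41 'b': node 7→3 (via fail)  → match P0@[41:41],P1@[40:41]
i=42 'a': node 3→2 (via fail)
i=43 'b': node 2→3  → match P0@[43:43],P1@[42:43]
i=44 'b': node 3→12 (via fail)  → match P0@[44:44]
i=45 'b': node 12→12 (via fail)  → match P0@[45:45]
i=46 'b': node 12→12 (via fail)  → match P0@[46:46]
i=47 'c': node 12→13  → match P5@[45:47]
i=48 'b': node 13→1 (via fail)  → match P0@[48:48]
i=49 'c': node 1→4 (via fail)
i=50 'a': node 4→14
i=51 'b': node 14→3 (via fail)  → match P0@[51:51],P1@[50:51]
i=52 'c': node 3→4 (via fail)
i=53 'c': node 4→5  → match P6@[52:53]
i=54 'c': node 5→5 (via fail)  → match P6@[53:54]
i=55 'a': node 5→6  → match P2@[53:55]
i=56 'c': node 6→15 (via fail)
i=57 'a': node 15→9 (via fail)
i=58 'a': node 9→7 (via fail)  → match P3@[57:58]
i=59 'c': node 7→8 (via fail)
i=60 'a': node 8→9
i=61 'c': node 9→10
i=62 'c': node 10→11  → match P4@[58:62],P6@[61:62],P7@[59:62]
i=63 'b': node 11→1 (via fail)  → match P0@[63:63]
i=64 'b': node 1→12  → match P0@[64:64]
i=65 'b': node 12→12 (via fail)  → match P0@[65:65]
i=66 'c': node 12→13  → match P5@[64:66]

Result: [[1,0],[2,0],[3,0],[4,5],[9,4],[9,6],[9,7],[10,6],[11,6],[12,2],[13,0],[13,1],[15,6],[16,2],[18,6],[18,7],[19,6],[20,2],[24,4],[24,6],[24,7],[25,2],[26,3],[27,0],[27,1],[33,4],[33,6],[33,7],[34,6],[35,2],[37,0],[39,3],[40,3],[41,0],[41,1],[43,0],[43,1],[44,0],[45,0],[46,0],[47,5],[48,0],[51,0],[51,1],[53,6],[54,6],[55,2],[58,3],[62,4],[62,6],[62,7],[63,0],[64,0],[65,0],[66,5]]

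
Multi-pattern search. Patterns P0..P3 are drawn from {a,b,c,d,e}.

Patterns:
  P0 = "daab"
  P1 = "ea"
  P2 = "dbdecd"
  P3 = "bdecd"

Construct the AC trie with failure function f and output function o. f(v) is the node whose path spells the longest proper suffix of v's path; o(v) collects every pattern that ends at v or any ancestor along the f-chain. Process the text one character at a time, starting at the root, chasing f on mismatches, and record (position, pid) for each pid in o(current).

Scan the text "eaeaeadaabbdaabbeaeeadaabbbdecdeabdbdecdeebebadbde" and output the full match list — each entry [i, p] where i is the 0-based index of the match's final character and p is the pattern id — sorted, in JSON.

Build automaton:
Trie (insert patterns):
  n0 'ε': b→12 d→1 e→5
  n1 'd': a→2 b→7
  n2 'da': a→3
  n3 'daa': b→4
  n4 'daab': ·  [P0 ends]
  n5 'e': a→6
  n6 'ea': ·  [P1 ends]
  n7 'db': d→8
  n8 'dbd': e→9
  n9 'dbde': c→10
  n10 'dbdec': d→11
  n11 'dbdecd': ·  [P2 ends]
  n12 'b': d→13
  n13 'bd': e→14
  n14 'bde': c→15
  n15 'bdec': d→16
  n16 'bdecd': ·  [P3 ends]

Failure links (BFS by depth):
  fail(1) 'd': from fail(0)=0 chase 'd': 0 ⇒ 0;  out=∅∪out(0)=∅
  fail(5) 'e': from fail(0)=0 chase 'e': 0 ⇒ 0;  out=∅∪out(0)=∅
  fail(12) 'b': from fail(0)=0 chase 'b': 0 ⇒ 0;  out=∅∪out(0)=∅
  fail(2) 'da': from fail(1)=0 chase 'a': 0 ⇒ 0;  out=∅∪out(0)=∅
  fail(6) 'ea': from fail(5)=0 chase 'a': 0 ⇒ 0;  out={1}∪out(0)={1}
  fail(7) 'db': from fail(1)=0 chase 'b': 0 ⇒ 12;  out=∅∪out(12)=∅
  fail(13) 'bd': from fail(12)=0 chase 'd': 0 ⇒ 1;  out=∅∪out(1)=∅
  fail(3) 'daa': from fail(2)=0 chase 'a': 0 ⇒ 0;  out=∅∪out(0)=∅
  fail(8) 'dbd': from fail(7)=12 chase 'd': 12 ⇒ 13;  out=∅∪out(13)=∅
  fail(14) 'bde': from fail(13)=1 chase 'e': 1→0 ⇒ 5;  out=∅∪out(5)=∅
  fail(4) 'daab': from fail(3)=0 chase 'b': 0 ⇒ 12;  out={0}∪out(12)={0}
  fail(9) 'dbde': from fail(8)=13 chase 'e': 13 ⇒ 14;  out=∅∪out(14)=∅
  fail(15) 'bdec': from fail(14)=5 chase 'c': 5→0 ⇒ 0;  out=∅∪out(0)=∅
  fail(10) 'dbdec': from fail(9)=14 chase 'c': 14 ⇒ 15;  out=∅∪out(15)=∅
  fail(16) 'bdecd': from fail(15)=0 chase 'd': 0 ⇒ 1;  out={3}∪out(1)={3}
  fail(11) 'dbdecd': from fail(10)=15 chase 'd': 15 ⇒ 16;  out={2}∪out(16)={2,3}

Scan:
pos 0 'e': at 5
pos 1 'a': at 6  emit P1@[0:1]
pos 2 'e': at 5 (via fail)
pos 3 'a': at 6  emit P1@[2:3]
pos 4 'e': at 5 (via fail)
pos 5 'a': at 6  emit P1@[4:5]
pos 6 'd': at 1 (via fail)
pos 7 'a': at 2
pos 8 'a': at 3
pos 9 'b': at 4  emit P0@[6:9]
pos 10 'b': at 12 (via fail)
pos 11 'd': at 13
pos 12 'a': at 2 (via fail)
pos 13 'a': at 3
pos 14 'b': at 4  emit P0@[11:14]
pos 15 'b': at 12 (via fail)
pos 16 'e': at 5 (via fail)
pos 17 'a': at 6  emit P1@[16:17]
pos 18 'e': at 5 (via fail)
pos 19 'e': at 5 (via fail)
pos 20 'a': at 6  emit P1@[19:20]
pos 21 'd': at 1 (via fail)
pos 22 'a': at 2
pos 23 'a': at 3
pos 24 'b': at 4  emit P0@[21:24]
pos 25 'b': at 12 (via fail)
pos 26 'b': at 12 (via fail)
pos 27 'd': at 13
pos 28 'e': at 14
pos 29 'c': at 15
pos 30 'd': at 16  emit P3@[26:30]
pos 31 'e': at 5 (via fail)
pos 32 'a': at 6  emit P1@[31:32]
pos 33 'b': at 12 (via fail)
pos 34 'd': at 13
pos 35 'b': at 7 (via fail)
pos 36 'd': at 8
pos 37 'e': at 9
pos 38 'c': at 10
pos 39 'd': at 11  emit P2@[34:39],P3@[35:39]
pos 40 'e': at 5 (via fail)
pos 41 'e': at 5 (via fail)
pos 42 'b': at 12 (via fail)
pos 43 'e': at 5 (via fail)
pos 44 'b': at 12 (via fail)
pos 45 'a': at 0 (via fail)
pos 46 'd': at 1
pos 47 'b': at 7
pos 48 'd': at 8
pos 49 'e': at 9

Result: [[1,1],[3,1],[5,1],[9,0],[14,0],[17,1],[20,1],[24,0],[30,3],[32,1],[39,2],[39,3]]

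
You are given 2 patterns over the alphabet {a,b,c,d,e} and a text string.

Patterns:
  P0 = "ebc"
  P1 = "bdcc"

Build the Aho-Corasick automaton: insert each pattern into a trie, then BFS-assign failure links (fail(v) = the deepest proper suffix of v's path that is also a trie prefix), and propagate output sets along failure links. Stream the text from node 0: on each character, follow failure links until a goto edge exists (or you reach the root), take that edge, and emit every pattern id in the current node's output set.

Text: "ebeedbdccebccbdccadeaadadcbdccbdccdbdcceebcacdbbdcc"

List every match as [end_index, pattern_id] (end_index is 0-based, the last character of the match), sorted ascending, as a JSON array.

Build automaton:
Trie (insert patterns):
  n0 'ε': b→4 e→1
  n1 'e': b→2
  n2 'eb': c→3
  n3 'ebc': ·  ←P0
  n4 'b': d→5
  n5 'bd': c→6
  n6 'bdc': c→7
  n7 'bdcc': ·  ←P1

BFS fail/out derivation:
  fail(1) 'e': from fail(0)=0 chase 'e': 0 ⇒ 0;  out=∅∪out(0)=∅
  fail(4) 'b': from fail(0)=0 chase 'b': 0 ⇒ 0;  out=∅∪out(0)=∅
  fail(2) 'eb': from fail(1)=0 chase 'b': 0 ⇒ 4;  out=∅∪out(4)=∅
  fail(5) 'bd': from fail(4)=0 chase 'd': 0 ⇒ 0;  out=∅∪out(0)=∅
  fail(3) 'ebc': from fail(2)=4 chase 'c': 4→0 ⇒ 0;  out={0}∪out(0)={0}
  fail(6) 'bdc': from fail(5)=0 chase 'c': 0 ⇒ 0;  out=∅∪out(0)=∅
  fail(7) 'bdcc': from fail(6)=0 chase 'c': 0 ⇒ 0;  out={1}∪out(0)={1}

Scan:
[0] read 'e'  n0⇒n1
[1] read 'b'  n1⇒n2
[2] read 'e'  n2⇒n1 (via fail)
[3] read 'e'  n1⇒n1 (via fail)
[4] read 'd'  n1⇒n0 (via fail)
[5] read 'b'  n0⇒n4
[6] read 'd'  n4⇒n5
[7] read 'c'  n5⇒n6
[8] read 'c'  n6⇒n7  → match P1@[5:8]
[9] read 'e'  n7⇒n1 (via fail)
[10] read 'b'  n1⇒n2
[11] read 'c'  n2⇒n3  → match P0@[9:11]
[12] read 'c'  n3⇒n0 (via fail)
[13] read 'b'  n0⇒n4
[14] read 'd'  n4⇒n5
[15] read 'c'  n5⇒n6
[16] read 'c'  n6⇒n7  → match P1@[13:16]
[17] read 'a'  n7⇒n0 (via fail)
[18] read 'd'  n0⇒n0
[19] read 'e'  n0⇒n1
[20] read 'a'  n1⇒n0 (via fail)
[21] read 'a'  n0⇒n0
[22] read 'd'  n0⇒n0
[23] read 'a'  n0⇒n0
[24] read 'd'  n0⇒n0
[25] read 'c'  n0⇒n0
[26] read 'b'  n0⇒n4
[27] read 'd'  n4⇒n5
[28] read 'c'  n5⇒n6
[29] read 'c'  n6⇒n7  → match P1@[26:29]
[30] read 'b'  n7⇒n4 (via fail)
[31] read 'd'  n4⇒n5
[32] read 'c'  n5⇒n6
[33] read 'c'  n6⇒n7  → match P1@[30:33]
[34] read 'd'  n7⇒n0 (via fail)
[35] read 'b'  n0⇒n4
[36] read 'd'  n4⇒n5
[37] read 'c'  n5⇒n6
[38] read 'c'  n6⇒n7  → match P1@[35:38]
[39] read 'e'  n7⇒n1 (via fail)
[40] read 'e'  n1⇒n1 (via fail)
[41] read 'b'  n1⇒n2
[42] read 'c'  n2⇒n3  → match P0@[40:42]
[43] read 'a'  n3⇒n0 (via fail)
[44] read 'c'  n0⇒n0
[45] read 'd'  n0⇒n0
[46] read 'b'  n0⇒n4
[47] read 'b'  n4⇒n4 (via fail)
[48] read 'd'  n4⇒n5
[49] read 'c'  n5⇒n6
[50] read 'c'  n6⇒n7  → match P1@[47:50]

Result: [[8,1],[11,0],[16,1],[29,1],[33,1],[38,1],[42,0],[50,1]]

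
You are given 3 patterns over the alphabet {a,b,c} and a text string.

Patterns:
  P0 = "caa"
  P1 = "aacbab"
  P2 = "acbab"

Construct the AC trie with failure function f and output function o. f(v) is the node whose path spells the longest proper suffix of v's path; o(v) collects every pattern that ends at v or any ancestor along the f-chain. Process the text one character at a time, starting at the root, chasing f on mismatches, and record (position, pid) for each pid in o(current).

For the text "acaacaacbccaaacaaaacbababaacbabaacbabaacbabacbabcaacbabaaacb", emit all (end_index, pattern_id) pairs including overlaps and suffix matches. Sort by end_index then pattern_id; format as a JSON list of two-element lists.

Construct AC machine:
Trie nodes:
  0='ε' goto a→4 c→1
  1='c' goto a→2
  2='ca' goto a→3
  3='caa' goto ·  [P0 ends]
  4='a' goto a→5 c→10
  5='aa' goto c→6
  6='aac' goto b→7
  7='aacb' goto a→8
  8='aacba' goto b→9
  9='aacbab' goto ·  [P1 ends]
  10='ac' goto b→11
  11='acb' goto a→12
  12='acba' goto b→13
  13='acbab' goto ·  [P2 ends]

Failure links (BFS by depth):
  n1('c'): parent n0 fail=0; on 'c' 0 → fail=0;  out ∅∪∅=∅
  n4('a'): parent n0 fail=0; on 'a' 0 → fail=0;  out ∅∪∅=∅
  n2('ca'): parent n1 fail=0; on 'a' 0 → fail=4;  out ∅∪∅=∅
  n5('aa'): parent n4 fail=0; on 'a' 0 → fail=4;  out ∅∪∅=∅
  n10('ac'): parent n4 fail=0; on 'c' 0 → fail=1;  out ∅∪∅=∅
  n3('caa'): parent n2 fail=4; on 'a' 4 → fail=5;  out {0}∪∅={0}
  n6('aac'): parent n5 fail=4; on 'c' 4 → fail=10;  out ∅∪∅=∅
  n11('acb'): parent n10 fail=1; on 'b' 1→0 → fail=0;  out ∅∪∅=∅
  n7('aacb'): parent n6 fail=10; on 'b' 10 → fail=11;  out ∅∪∅=∅
  n12('acba'): parent n11 fail=0; on 'a' 0 → fail=4;  out ∅∪∅=∅
  n8('aacba'): parent n7 fail=11; on 'a' 11 → fail=12;  out ∅∪∅=∅
  n13('acbab'): parent n12 fail=4; on 'b' 4→0 → fail=0;  out {2}∪∅={2}
  n9('aacbab'): parent n8 fail=12; on 'b' 12 → fail=13;  out {1}∪{2}={1,2}

Text stream:
pos 0 'a': at 4
pos 1 'c': at 10
pos 2 'a': at 2 ·f
pos 3 'a': at 3  emit P0@[1:3]
pos 4 'c': at 6 ·f
pos 5 'a': at 2 ·f
pos 6 'a': at 3  emit P0@[4:6]
pos 7 'c': at 6 ·f
pos 8 'b': at 7
pos 9 'c': at 1 ·f
pos 10 'c': at 1 ·f
pos 11 'a': at 2
pos 12 'a': at 3  emit P0@[10:12]
pos 13 'a': at 5 ·f
pos 14 'c': at 6
pos 15 'a': at 2 ·f
pos 16 'a': at 3  emit P0@[14:16]
pos 17 'a': at 5 ·f
pos 18 'a': at 5 ·f
pos 19 'c': at 6
pos 20 'b': at 7
pos 21 'a': at 8
pos 22 'b': at 9  emit P1@[17:22],P2@[18:22]
pos 23 'a': at 4 ·f
pos 24 'b': at 0 ·f
pos 25 'a': at 4
pos 26 'a': at 5
pos 27 'c': at 6
pos 28 'b': at 7
pos 29 'a': at 8
pos 30 'b': at 9  emit P1@[25:30],P2@[26:30]
pos 31 'a': at 4 ·f
pos 32 'a': at 5
pos 33 'c': at 6
pos 34 'b': at 7
pos 35 'a': at 8
pos 36 'b': at 9  emit P1@[31:36],P2@[32:36]
pos 37 'a': at 4 ·f
pos 38 'a': at 5
pos 39 'c': at 6
pos 40 'b': at 7
pos 41 'a': at 8
pos 42 'b': at 9  emit P1@[37:42],P2@[38:42]
pos 43 'a': at 4 ·f
pos 44 'c': at 10
pos 45 'b': at 11
pos 46 'a': at 12
pos 47 'b': at 13  emit P2@[43:47]
pos 48 'c': at 1 ·f
pos 49 'a': at 2
pos 50 'a': at 3  emit P0@[48:50]
pos 51 'c': at 6 ·f
pos 52 'b': at 7
pos 53 'a': at 8
pos 54 'b': at 9  emit P1@[49:54],P2@[50:54]
pos 55 'a': at 4 ·f
pos 56 'a': at 5
pos 57 'a': at 5 ·f
pos 58 'c': at 6
pos 59 'b': at 7

Matches: [[3,0],[6,0],[12,0],[16,0],[22,1],[22,2],[30,1],[30,2],[36,1],[36,2],[42,1],[42,2],[47,2],[50,0],[54,1],[54,2]]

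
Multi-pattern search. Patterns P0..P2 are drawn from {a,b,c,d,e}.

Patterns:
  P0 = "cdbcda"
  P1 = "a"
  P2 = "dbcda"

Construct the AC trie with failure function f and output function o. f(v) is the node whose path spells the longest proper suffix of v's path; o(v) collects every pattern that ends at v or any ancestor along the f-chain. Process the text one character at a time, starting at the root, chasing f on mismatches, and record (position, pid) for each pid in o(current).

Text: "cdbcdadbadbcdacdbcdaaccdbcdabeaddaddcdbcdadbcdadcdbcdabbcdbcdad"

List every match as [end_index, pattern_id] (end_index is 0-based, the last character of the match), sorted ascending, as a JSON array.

Build:
Trie (insert patterns):
  n0 'ε': a→7 c→1 d→8
  n1 'c': d→2
  n2 'cd': b→3
  n3 'cdb': c→4
  n4 'cdbc': d→5
  n5 'cdbcd': a→6
  n6 'cdbcda': ·  [P0 ends]
  n7 'a': ·  [P1 ends]
  n8 'd': b→9
  n9 'db': c→10
  n10 'dbc': d→11
  n11 'dbcd': a→12
  n12 'dbcda': ·  [P2 ends]

Failure links (BFS by depth):
  n1('c'): parent n0 fail=0; on 'c' 0 → fail=0;  out ∅∪∅=∅
  n7('a'): parent n0 fail=0; on 'a' 0 → fail=0;  out {1}∪∅={1}
  n8('d'): parent n0 fail=0; on 'd' 0 → fail=0;  out ∅∪∅=∅
  n2('cd'): parent n1 fail=0; on 'd' 0 → fail=8;  out ∅∪∅=∅
  n9('db'): parent n8 fail=0; on 'b' 0 → fail=0;  out ∅∪∅=∅
  n3('cdb'): parent n2 fail=8; on 'b' 8 → fail=9;  out ∅∪∅=∅
  n10('dbc'): parent n9 fail=0; on 'c' 0 → fail=1;  out ∅∪∅=∅
  n4('cdbc'): parent n3 fail=9; on 'c' 9 → fail=10;  out ∅∪∅=∅
  n11('dbcd'): parent n10 fail=1; on 'd' 1 → fail=2;  out ∅∪∅=∅
  n5('cdbcd'): parent n4 fail=10; on 'd' 10 → fail=11;  out ∅∪∅=∅
  n12('dbcda'): parent n11 fail=2; on 'a' 2→8→0 → fail=7;  out {2}∪{1}={1,2}
  n6('cdbcda'): parent n5 fail=11; on 'a' 11 → fail=12;  out {0}∪{1,2}={0,1,2}

Text stream:
i=0 'c': node 0→1
i=1 'd': node 1→2
i=2 'b': node 2→3
i=3 'c': node 3→4
i=4 'd': node 4→5
i=5 'a': node 5→6  → match P0@[0:5],P1@[5:5],P2@[1:5]
i=6 'd': node 6→8 (via fail)
i=7 'b': node 8→9
i=8 'a': node 9→7 (via fail)  → match P1@[8:8]
i=9 'd': node 7→8 (via fail)
i=10 'b': node 8→9
i=11 'c': node 9→10
i=12 'd': node 10→11
i=13 'a': node 11→12  → match P1@[13:13],P2@[9:13]
i=14 'c': node 12→1 (via fail)
i=15 'd': node 1→2
i=16 'b': node 2→3
i=17 'c': node 3→4
i=18 'd': node 4→5
i=19 'a': node 5→6  → match P0@[14:19],P1@[19:19],P2@[15:19]
i=20 'a': node 6→7 (via fail)  → match P1@[20:20]
i=21 'c': node 7→1 (via fail)
i=22 'c': node 1→1 (via fail)
i=23 'd': node 1→2
i=24 'b': node 2→3
i=25 'c': node 3→4
i=26 'd': node 4→5
i=27 'a': node 5→6  → match P0@[22:27],P1@[27:27],P2@[23:27]
i=28 'b': node 6→0 (via fail)
i=29 'e': node 0→0
i=30 'a': node 0→7  → match P1@[30:30]
i=31 'd': node 7→8 (via fail)
i=32 'd': node 8→8 (via fail)
i=33 'a': node 8→7 (via fail)  → match P1@[33:33]
i=34 'd': node 7→8 (via fail)
i=35 'd': node 8→8 (via fail)
i=36 'c': node 8→1 (via fail)
i=37 'd': node 1→2
i=38 'b': node 2→3
i=39 'c': node 3→4
i=40 'd': node 4→5
i=41 'a': node 5→6  → match P0@[36:41],P1@[41:41],P2@[37:41]
i=42 'd': node 6→8 (via fail)
i=43 'b': node 8→9
i=44 'c': node 9→10
i=45 'd': node 10→11
i=46 'a': node 11→12  → match P1@[46:46],P2@[42:46]
i=47 'd': node 12→8 (via fail)
i=48 'c': node 8→1 (via fail)
i=49 'd': node 1→2
i=50 'b': node 2→3
i=51 'c': node 3→4
i=52 'd': node 4→5
i=53 'a': node 5→6  → match P0@[48:53],P1@[53:53],P2@[49:53]
i=54 'b': node 6→0 (via fail)
i=55 'b': node 0→0
i=56 'c': node 0→1
i=57 'd': node 1→2
i=58 'b': node 2→3
i=59 'c': node 3→4
i=60 'd': node 4→5
i=61 'a': node 5→6  → match P0@[56:61],P1@[61:61],P2@[57:61]
i=62 'd': node 6→8 (via fail)

Matches: [[5,0],[5,1],[5,2],[8,1],[13,1],[13,2],[19,0],[19,1],[19,2],[20,1],[27,0],[27,1],[27,2],[30,1],[33,1],[41,0],[41,1],[41,2],[46,1],[46,2],[53,0],[53,1],[53,2],[61,0],[61,1],[61,2]]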